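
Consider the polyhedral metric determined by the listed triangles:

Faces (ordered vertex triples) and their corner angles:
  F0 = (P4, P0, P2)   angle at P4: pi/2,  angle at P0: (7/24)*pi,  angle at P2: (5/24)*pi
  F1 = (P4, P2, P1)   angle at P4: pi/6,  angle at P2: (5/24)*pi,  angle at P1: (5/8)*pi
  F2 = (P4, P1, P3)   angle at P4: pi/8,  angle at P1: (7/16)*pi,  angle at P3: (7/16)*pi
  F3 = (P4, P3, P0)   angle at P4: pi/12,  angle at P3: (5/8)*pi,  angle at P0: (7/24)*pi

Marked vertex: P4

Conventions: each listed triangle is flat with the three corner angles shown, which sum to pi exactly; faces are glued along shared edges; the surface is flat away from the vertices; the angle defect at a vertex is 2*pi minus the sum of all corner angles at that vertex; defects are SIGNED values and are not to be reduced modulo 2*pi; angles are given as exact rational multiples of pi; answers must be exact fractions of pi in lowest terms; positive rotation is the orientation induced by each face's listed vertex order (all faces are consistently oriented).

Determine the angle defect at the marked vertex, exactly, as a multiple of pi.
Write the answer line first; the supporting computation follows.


Answer: defect(P4) = (9/8)*pi

Sum of corner angles at P4: (7/8)*pi
defect = 2*pi - (7/8)*pi


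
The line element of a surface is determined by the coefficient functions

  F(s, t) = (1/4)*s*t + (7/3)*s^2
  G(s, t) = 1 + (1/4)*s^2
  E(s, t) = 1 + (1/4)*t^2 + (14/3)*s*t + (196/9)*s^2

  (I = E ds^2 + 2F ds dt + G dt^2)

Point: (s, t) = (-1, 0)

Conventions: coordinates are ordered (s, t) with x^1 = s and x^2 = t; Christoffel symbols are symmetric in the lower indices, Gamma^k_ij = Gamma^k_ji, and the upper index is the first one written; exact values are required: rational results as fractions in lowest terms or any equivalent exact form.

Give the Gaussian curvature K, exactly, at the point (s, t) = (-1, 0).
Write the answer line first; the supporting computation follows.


Answer: K = -324/687241

E = 205/9, F = 7/3, G = 5/4, EG - F^2 = 829/36 at the point
E_s = -392/9, E_t = -14/3, F_s = -14/3, F_t = -1/4, G_s = -1/2, G_t = 0
E_tt = 1/2, F_st = 1/4, G_ss = 1/2
Evaluate Brioschi's two determinant matrices M1, M2 and divide by (EG - F^2)^2.
M1 = [[-E_tt/2 + F_st - G_ss/2, E_s/2, F_s - E_t/2], [F_t - G_s/2, E, F], [G_t/2, F, G]] = [[-1/4, -196/9, -7/3], [0, 205/9, 7/3], [0, 7/3, 5/4]]; det M1 = -829/144
M2 = [[0, E_t/2, G_s/2], [E_t/2, E, F], [G_s/2, F, G]] = [[0, -7/3, -1/4], [-7/3, 205/9, 7/3], [-1/4, 7/3, 5/4]]; det M2 = -793/144
det M1 - det M2 = -1/4; K = -1/4 / (829/36)^2 = -324/687241


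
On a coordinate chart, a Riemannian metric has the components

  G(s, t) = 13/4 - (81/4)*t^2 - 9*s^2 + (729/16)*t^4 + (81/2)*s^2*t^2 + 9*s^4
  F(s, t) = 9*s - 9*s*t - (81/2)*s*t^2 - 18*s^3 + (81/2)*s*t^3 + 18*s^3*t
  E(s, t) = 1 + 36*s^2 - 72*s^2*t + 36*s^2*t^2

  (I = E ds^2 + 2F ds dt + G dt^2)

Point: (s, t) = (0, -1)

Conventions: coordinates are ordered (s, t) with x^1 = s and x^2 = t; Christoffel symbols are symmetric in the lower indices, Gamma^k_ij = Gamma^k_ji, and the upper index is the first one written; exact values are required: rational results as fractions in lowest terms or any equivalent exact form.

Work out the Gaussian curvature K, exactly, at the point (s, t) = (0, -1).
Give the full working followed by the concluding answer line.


E = 1, F = 0, G = 457/16, EG - F^2 = 457/16 at the point
E_s = 0, E_t = 0, F_s = -63, F_t = 0, G_s = 0, G_t = -567/4
E_tt = 0, F_st = 387/2, G_ss = 63
Using the Brioschi determinant formula for K from the metric derivatives:
M1 = [[-E_tt/2 + F_st - G_ss/2, E_s/2, F_s - E_t/2], [F_t - G_s/2, E, F], [G_t/2, F, G]] = [[162, 0, -63], [0, 1, 0], [-567/8, 0, 457/16]]; det M1 = 162
M2 = [[0, E_t/2, G_s/2], [E_t/2, E, F], [G_s/2, F, G]] = [[0, 0, 0], [0, 1, 0], [0, 0, 457/16]]; det M2 = 0
det M1 - det M2 = 162; K = 162 / (457/16)^2 = 41472/208849

Answer: K = 41472/208849


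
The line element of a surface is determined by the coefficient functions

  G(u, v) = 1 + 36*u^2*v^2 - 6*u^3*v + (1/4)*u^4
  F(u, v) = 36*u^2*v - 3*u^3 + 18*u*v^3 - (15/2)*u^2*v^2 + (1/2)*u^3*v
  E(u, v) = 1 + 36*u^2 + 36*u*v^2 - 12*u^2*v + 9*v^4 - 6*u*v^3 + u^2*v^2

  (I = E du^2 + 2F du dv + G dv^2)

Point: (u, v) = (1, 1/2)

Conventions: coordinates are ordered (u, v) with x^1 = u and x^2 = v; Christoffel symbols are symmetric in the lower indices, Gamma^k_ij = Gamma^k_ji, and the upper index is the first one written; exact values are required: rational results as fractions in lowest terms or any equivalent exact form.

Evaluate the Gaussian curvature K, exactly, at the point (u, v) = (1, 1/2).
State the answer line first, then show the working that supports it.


Answer: K = 7424/549081

E = 641/16, F = 125/8, G = 29/4, EG - F^2 = 741/16 at the point
E_u = 275/4, E_v = 25, F_u = 105/4, F_v = 85/2, G_u = 10, G_v = 30
E_vv = 83, F_uv = 72, G_uu = 3
Apply the Brioschi formula K = (det M1 - det M2)/(EG - F^2)^2 over the derivative matrices of E, F, G.
M1 = [[-E_vv/2 + F_uv - G_uu/2, E_u/2, F_u - E_v/2], [F_v - G_u/2, E, F], [G_v/2, F, G]] = [[29, 275/8, 55/4], [75/2, 641/16, 125/8], [15, 125/8, 29/4]]; det M1 = -609/4
M2 = [[0, E_v/2, G_u/2], [E_v/2, E, F], [G_u/2, F, G]] = [[0, 25/2, 5], [25/2, 641/16, 125/8], [5, 125/8, 29/4]]; det M2 = -725/4
det M1 - det M2 = 29; K = 29 / (741/16)^2 = 7424/549081


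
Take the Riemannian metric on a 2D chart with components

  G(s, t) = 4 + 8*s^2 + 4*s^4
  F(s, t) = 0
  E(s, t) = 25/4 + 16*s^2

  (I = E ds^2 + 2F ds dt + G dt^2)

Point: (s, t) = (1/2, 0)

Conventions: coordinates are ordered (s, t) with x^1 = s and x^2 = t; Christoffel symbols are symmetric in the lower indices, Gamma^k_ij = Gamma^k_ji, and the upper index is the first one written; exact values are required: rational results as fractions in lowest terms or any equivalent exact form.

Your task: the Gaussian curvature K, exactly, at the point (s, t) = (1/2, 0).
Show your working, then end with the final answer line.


E = 41/4, F = 0, G = 25/4, EG - F^2 = 1025/16 at the point
E_s = 16, E_t = 0, F_s = 0, F_t = 0, G_s = 10, G_t = 0
E_tt = 0, F_st = 0, G_ss = 28
The intrinsic route: Brioschi's K = (det M1 - det M2)/(EG - F^2)^2.
M1 = [[-E_tt/2 + F_st - G_ss/2, E_s/2, F_s - E_t/2], [F_t - G_s/2, E, F], [G_t/2, F, G]] = [[-14, 8, 0], [-5, 41/4, 0], [0, 0, 25/4]]; det M1 = -5175/8
M2 = [[0, E_t/2, G_s/2], [E_t/2, E, F], [G_s/2, F, G]] = [[0, 0, 5], [0, 41/4, 0], [5, 0, 25/4]]; det M2 = -1025/4
det M1 - det M2 = -3125/8; K = -3125/8 / (1025/16)^2 = -160/1681

Answer: K = -160/1681


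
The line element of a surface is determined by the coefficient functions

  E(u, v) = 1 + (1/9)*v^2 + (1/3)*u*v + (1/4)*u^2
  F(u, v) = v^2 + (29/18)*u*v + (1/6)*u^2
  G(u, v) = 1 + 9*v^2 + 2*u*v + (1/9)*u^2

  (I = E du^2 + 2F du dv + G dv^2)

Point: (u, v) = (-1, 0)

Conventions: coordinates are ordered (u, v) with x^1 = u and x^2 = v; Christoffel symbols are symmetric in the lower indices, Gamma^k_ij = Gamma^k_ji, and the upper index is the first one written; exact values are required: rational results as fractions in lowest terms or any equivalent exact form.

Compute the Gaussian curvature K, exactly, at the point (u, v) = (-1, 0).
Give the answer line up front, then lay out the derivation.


Answer: K = 1800/2401

E = 5/4, F = 1/6, G = 10/9, EG - F^2 = 49/36 at the point
E_u = -1/2, E_v = -1/3, F_u = -1/3, F_v = -29/18, G_u = -2/9, G_v = -2
E_vv = 2/9, F_uv = 29/18, G_uu = 2/9
Compute both Brioschi determinants and normalise by (EG - F^2)^2.
M1 = [[-E_vv/2 + F_uv - G_uu/2, E_u/2, F_u - E_v/2], [F_v - G_u/2, E, F], [G_v/2, F, G]] = [[25/18, -1/4, -1/6], [-3/2, 5/4, 1/6], [-1, 1/6, 10/9]]; det M1 = 437/324
M2 = [[0, E_v/2, G_u/2], [E_v/2, E, F], [G_u/2, F, G]] = [[0, -1/6, -1/9], [-1/6, 5/4, 1/6], [-1/9, 1/6, 10/9]]; det M2 = -13/324
det M1 - det M2 = 25/18; K = 25/18 / (49/36)^2 = 1800/2401


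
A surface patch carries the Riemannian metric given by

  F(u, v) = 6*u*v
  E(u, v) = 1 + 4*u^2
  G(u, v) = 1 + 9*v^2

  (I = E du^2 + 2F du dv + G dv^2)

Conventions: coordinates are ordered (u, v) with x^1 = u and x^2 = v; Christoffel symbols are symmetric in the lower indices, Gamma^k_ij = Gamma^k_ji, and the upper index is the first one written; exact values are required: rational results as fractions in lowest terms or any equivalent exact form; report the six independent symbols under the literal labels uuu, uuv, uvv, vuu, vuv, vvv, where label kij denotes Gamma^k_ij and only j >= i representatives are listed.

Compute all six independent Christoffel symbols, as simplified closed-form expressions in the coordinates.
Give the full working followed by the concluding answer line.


E = 1 + 4*u^2; F = 6*u*v; G = 1 + 9*v^2
Gamma^k_ij = (1/2) g^{kl} (d_i g_jl + d_j g_il - d_l g_ij), with g^inv = (1/(EG-F^2)) [[G, -F], [-F, E]]
first partials: E_u = 8*u, E_v = 0, F_u = 6*v, F_v = 6*u, G_u = 0, G_v = 18*v
D = EG - F^2 = 1 + 9*v^2 + 4*u^2
expanded: Gamma^u_uu = (G E_u - 2F F_u + F E_v)/(2D), Gamma^u_uv = (G E_v - F G_u)/(2D), Gamma^u_vv = (2G F_v - G G_u - F G_v)/(2D), Gamma^v_uu = (2E F_u - E E_v - F E_u)/(2D), Gamma^v_uv = (E G_u - F E_v)/(2D), Gamma^v_vv = (E G_v - 2F F_v + F G_u)/(2D); substitute and cancel common factors

Answer: Gamma_uuu = 4*u/(4*u^2 + 9*v^2 + 1), Gamma_uuv = 0, Gamma_uvv = 6*u/(4*u^2 + 9*v^2 + 1), Gamma_vuu = 6*v/(4*u^2 + 9*v^2 + 1), Gamma_vuv = 0, Gamma_vvv = 9*v/(4*u^2 + 9*v^2 + 1)


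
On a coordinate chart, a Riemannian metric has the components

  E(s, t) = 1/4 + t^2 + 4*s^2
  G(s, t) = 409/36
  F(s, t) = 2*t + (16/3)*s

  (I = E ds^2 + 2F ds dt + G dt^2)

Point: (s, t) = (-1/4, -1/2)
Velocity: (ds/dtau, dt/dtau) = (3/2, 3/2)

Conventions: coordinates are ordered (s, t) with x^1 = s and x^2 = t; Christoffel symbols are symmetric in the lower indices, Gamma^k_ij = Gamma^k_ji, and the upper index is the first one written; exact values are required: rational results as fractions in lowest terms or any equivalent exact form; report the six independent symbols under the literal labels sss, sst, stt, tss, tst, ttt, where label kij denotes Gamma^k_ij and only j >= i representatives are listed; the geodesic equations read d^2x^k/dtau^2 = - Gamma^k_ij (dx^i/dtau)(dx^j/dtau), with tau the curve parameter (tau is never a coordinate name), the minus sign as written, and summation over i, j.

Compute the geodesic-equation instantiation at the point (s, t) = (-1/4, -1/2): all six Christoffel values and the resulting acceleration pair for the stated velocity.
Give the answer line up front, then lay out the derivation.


Answer: Gamma_sss = 324/443, Gamma_sst = -818/443, Gamma_stt = 3272/443, Gamma_tss = 294/443, Gamma_tst = -168/443, Gamma_ttt = 672/443; accelerations (d^2s/dtau^2, d^2t/dtau^2) = (-4410/443, -2835/886)

E = 3/4, F = -7/3, G = 409/36 at the point
E_s = -2, E_t = -1, F_s = 16/3, F_t = 2, G_s = 0, G_t = 0
EG - F^2 = 443/144;  g^inv = (144/443) * [[409/36, 7/3], [7/3, 3/4]]
first-kind symbols [ij,l] = (1/2)(d_i g_jl + d_j g_il - d_l g_ij): [ss,s] = E_s/2 = -1, [ss,t] = F_s - E_t/2 = 35/6, [st,s] = E_t/2 = -1/2, [st,t] = G_s/2 = 0, [tt,s] = F_t - G_s/2 = 2, [tt,t] = G_t/2 = 0
Gamma^s_ij = (G*[ij,s] - F*[ij,t])/(EG - F^2), Gamma^t_ij = (E*[ij,t] - F*[ij,s])/(EG - F^2)
Gamma_sss = 324/443, Gamma_sst = -818/443, Gamma_stt = 3272/443, Gamma_tss = 294/443, Gamma_tst = -168/443, Gamma_ttt = 672/443
d^2s/dtau^2 = -(Gamma_sss*(3/2)^2 + 2*Gamma_sst*(3/2)*(3/2) + Gamma_stt*(3/2)^2) = -4410/443
d^2t/dtau^2 = -(Gamma_tss*(3/2)^2 + 2*Gamma_tst*(3/2)*(3/2) + Gamma_ttt*(3/2)^2) = -2835/886


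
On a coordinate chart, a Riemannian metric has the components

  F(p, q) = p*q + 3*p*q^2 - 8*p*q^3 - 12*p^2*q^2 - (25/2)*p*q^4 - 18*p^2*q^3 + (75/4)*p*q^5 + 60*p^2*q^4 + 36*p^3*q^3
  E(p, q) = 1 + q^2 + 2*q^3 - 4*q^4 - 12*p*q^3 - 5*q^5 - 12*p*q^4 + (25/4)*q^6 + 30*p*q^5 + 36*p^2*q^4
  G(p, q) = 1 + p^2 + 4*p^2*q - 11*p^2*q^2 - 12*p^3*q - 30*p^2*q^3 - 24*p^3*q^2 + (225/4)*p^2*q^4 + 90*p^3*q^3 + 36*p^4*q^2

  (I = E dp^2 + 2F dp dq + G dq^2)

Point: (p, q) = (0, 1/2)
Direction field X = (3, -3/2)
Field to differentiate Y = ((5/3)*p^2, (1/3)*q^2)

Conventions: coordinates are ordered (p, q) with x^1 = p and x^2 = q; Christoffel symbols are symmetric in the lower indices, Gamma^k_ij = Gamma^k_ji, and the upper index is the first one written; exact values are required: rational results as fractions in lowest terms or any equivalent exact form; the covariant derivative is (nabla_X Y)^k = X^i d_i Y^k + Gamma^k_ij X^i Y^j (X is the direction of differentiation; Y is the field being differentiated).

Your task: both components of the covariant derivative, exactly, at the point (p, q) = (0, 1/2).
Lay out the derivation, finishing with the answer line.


E = 305/256, F = 0, G = 1 at the point
E_p = -21/16, E_q = 7/64, F_p = 7/128, F_q = 0, G_p = 0, G_q = 0
EG - F^2 = 305/256;  g^inv = (256/305) * [[1, 0], [0, 305/256]]
first-kind symbols [ij,l] = (1/2)(d_i g_jl + d_j g_il - d_l g_ij): [pp,p] = E_p/2 = -21/32, [pp,q] = F_p - E_q/2 = 0, [pq,p] = E_q/2 = 7/128, [pq,q] = G_p/2 = 0, [qq,p] = F_q - G_p/2 = 0, [qq,q] = G_q/2 = 0
Gamma^p_ij = (G*[ij,p] - F*[ij,q])/(EG - F^2), Gamma^q_ij = (E*[ij,q] - F*[ij,p])/(EG - F^2)
Gamma_ppp = -168/305, Gamma_ppq = 14/305, Gamma_pqq = 0, Gamma_qpp = 0, Gamma_qpq = 0, Gamma_qqq = 0
X = (3, -3/2), Y = (0, 1/12) at the point

Answer: (nabla_X Y)^p = 7/610, (nabla_X Y)^q = -1/2


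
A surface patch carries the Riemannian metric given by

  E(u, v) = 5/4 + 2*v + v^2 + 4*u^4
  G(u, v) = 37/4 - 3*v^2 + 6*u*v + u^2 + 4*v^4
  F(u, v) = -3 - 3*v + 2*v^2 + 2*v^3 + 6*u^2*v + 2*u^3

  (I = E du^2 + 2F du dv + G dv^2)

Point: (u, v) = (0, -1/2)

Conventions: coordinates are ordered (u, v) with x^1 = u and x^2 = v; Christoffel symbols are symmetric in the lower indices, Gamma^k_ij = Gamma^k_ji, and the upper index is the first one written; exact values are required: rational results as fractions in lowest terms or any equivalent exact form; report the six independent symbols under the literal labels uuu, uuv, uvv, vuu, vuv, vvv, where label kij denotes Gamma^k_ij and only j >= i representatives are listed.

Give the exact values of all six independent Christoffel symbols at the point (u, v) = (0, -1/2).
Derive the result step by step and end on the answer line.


E = 1/2, F = -5/4, G = 35/4 at the point
E_u = 0, E_v = 1, F_u = 0, F_v = -7/2, G_u = -3, G_v = 1
EG - F^2 = 45/16;  g^inv = (16/45) * [[35/4, 5/4], [5/4, 1/2]]
first-kind symbols [ij,l] = (1/2)(d_i g_jl + d_j g_il - d_l g_ij): [uu,u] = E_u/2 = 0, [uu,v] = F_u - E_v/2 = -1/2, [uv,u] = E_v/2 = 1/2, [uv,v] = G_u/2 = -3/2, [vv,u] = F_v - G_u/2 = -2, [vv,v] = G_v/2 = 1/2
Gamma^u_ij = (G*[ij,u] - F*[ij,v])/(EG - F^2), Gamma^v_ij = (E*[ij,v] - F*[ij,u])/(EG - F^2)

Answer: Gamma_uuu = -2/9, Gamma_uuv = 8/9, Gamma_uvv = -6, Gamma_vuu = -4/45, Gamma_vuv = -2/45, Gamma_vvv = -4/5


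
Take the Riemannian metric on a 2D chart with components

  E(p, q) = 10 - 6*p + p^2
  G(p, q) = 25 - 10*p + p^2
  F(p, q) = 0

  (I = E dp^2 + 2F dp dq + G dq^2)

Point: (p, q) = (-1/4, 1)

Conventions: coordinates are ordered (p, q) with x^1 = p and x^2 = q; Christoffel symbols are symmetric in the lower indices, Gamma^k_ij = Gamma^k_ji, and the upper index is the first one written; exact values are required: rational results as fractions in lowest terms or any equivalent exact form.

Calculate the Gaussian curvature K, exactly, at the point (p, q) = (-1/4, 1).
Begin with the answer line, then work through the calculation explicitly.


Answer: K = 3328/718725

E = 185/16, F = 0, G = 441/16, EG - F^2 = 81585/256 at the point
E_p = -13/2, E_q = 0, F_p = 0, F_q = 0, G_p = -21/2, G_q = 0
E_qq = 0, F_pq = 0, G_pp = 2
By Brioschi, K is (det M1 - det M2) divided by (EG - F^2) squared.
M1 = [[-E_qq/2 + F_pq - G_pp/2, E_p/2, F_p - E_q/2], [F_q - G_p/2, E, F], [G_q/2, F, G]] = [[-1, -13/4, 0], [21/4, 185/16, 0], [0, 0, 441/16]]; det M1 = 4851/32
M2 = [[0, E_q/2, G_p/2], [E_q/2, E, F], [G_p/2, F, G]] = [[0, 0, -21/4], [0, 185/16, 0], [-21/4, 0, 441/16]]; det M2 = -81585/256
det M1 - det M2 = 120393/256; K = 120393/256 / (81585/256)^2 = 3328/718725


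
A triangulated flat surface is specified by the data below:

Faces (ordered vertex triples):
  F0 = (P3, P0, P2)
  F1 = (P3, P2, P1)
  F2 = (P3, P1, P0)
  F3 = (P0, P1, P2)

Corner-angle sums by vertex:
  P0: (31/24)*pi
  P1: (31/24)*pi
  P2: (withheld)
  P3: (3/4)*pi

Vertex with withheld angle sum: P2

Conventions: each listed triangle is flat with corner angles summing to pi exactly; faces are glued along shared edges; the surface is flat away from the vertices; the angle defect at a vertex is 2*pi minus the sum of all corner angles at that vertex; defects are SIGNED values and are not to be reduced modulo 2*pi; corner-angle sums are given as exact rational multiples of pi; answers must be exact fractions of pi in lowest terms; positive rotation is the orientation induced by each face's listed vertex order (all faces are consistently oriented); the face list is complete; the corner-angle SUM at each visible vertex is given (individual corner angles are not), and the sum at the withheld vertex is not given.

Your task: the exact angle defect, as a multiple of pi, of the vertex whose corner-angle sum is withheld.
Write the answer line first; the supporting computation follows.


Answer: defect(P2) = (4/3)*pi

V = 4, E = 6, F = 4; chi = V - E + F = 2
Gauss-Bonnet: total defect = 2*pi*chi = 4*pi; visible defects sum to (8/3)*pi


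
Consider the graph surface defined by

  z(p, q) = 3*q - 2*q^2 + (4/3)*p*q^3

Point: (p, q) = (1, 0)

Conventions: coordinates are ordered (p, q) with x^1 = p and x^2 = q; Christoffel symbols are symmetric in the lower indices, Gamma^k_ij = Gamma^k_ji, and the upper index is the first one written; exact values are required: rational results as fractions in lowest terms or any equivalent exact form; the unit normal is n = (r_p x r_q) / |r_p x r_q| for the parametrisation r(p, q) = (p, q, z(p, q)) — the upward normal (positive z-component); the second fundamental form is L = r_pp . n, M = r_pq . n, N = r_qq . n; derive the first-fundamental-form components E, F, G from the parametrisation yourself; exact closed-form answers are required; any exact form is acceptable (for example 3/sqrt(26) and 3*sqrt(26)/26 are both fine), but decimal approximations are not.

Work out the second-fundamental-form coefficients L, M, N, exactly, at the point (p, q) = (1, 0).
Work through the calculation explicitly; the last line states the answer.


z_p = 0, z_q = 3, z_pp = 0, z_pq = 0, z_qq = -4
E = 1, F = 0, G = 10; answer radicand W^2 = 10
unnormalised second-form numerators: l = 0, m = 0, n = -4; L = l/sqrt(10), and similarly M = m/sqrt(W^2), N = n/sqrt(W^2)

Answer: L = 0, M = 0, N = -2*sqrt(10)/5


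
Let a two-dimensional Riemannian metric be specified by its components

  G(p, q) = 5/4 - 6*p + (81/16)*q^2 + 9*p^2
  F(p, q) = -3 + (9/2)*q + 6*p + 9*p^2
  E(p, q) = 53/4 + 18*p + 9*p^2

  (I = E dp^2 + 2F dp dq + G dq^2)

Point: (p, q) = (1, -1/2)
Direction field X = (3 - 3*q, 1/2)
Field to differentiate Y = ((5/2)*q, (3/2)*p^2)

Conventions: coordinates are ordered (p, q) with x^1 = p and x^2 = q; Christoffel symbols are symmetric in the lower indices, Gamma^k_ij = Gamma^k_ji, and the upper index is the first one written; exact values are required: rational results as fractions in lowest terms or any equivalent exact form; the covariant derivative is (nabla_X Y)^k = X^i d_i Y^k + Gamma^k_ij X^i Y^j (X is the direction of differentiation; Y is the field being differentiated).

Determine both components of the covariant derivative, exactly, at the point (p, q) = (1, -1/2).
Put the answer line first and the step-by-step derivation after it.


Answer: (nabla_X Y)^p = 584153/129988, (nabla_X Y)^q = -337692/32497

E = 161/4, F = 39/4, G = 353/64 at the point
E_p = 36, E_q = 0, F_p = 24, F_q = 9/2, G_p = 12, G_q = -81/16
EG - F^2 = 32497/256;  g^inv = (256/32497) * [[353/64, -39/4], [-39/4, 161/4]]
first-kind symbols [ij,l] = (1/2)(d_i g_jl + d_j g_il - d_l g_ij): [pp,p] = E_p/2 = 18, [pp,q] = F_p - E_q/2 = 24, [pq,p] = E_q/2 = 0, [pq,q] = G_p/2 = 6, [qq,p] = F_q - G_p/2 = -3/2, [qq,q] = G_q/2 = -81/32
Gamma^p_ij = (G*[ij,p] - F*[ij,q])/(EG - F^2), Gamma^q_ij = (E*[ij,q] - F*[ij,p])/(EG - F^2)
Gamma_ppp = -34488/32497, Gamma_ppq = -14976/32497, Gamma_pqq = 4200/32497, Gamma_qpp = 202368/32497, Gamma_qpq = 61824/32497, Gamma_qqq = -22338/32497
X = (9/2, 1/2), Y = (-5/4, 3/2) at the point


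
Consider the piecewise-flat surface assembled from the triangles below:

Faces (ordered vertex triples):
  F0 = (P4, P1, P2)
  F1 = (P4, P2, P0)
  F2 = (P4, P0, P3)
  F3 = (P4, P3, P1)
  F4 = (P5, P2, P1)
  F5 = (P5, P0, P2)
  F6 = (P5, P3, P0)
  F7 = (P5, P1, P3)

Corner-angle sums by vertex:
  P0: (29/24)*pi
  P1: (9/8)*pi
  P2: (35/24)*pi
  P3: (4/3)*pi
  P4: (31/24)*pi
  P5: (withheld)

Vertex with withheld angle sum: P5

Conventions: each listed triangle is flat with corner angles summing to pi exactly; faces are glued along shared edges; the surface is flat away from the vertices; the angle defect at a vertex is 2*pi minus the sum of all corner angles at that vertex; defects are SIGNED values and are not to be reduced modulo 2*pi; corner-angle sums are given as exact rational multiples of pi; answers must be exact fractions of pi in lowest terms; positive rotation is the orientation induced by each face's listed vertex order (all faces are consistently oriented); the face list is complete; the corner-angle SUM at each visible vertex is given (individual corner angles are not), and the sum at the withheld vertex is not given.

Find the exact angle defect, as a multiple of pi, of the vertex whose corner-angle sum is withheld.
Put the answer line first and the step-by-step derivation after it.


Answer: defect(P5) = (5/12)*pi

V = 6, E = 12, F = 8; chi = V - E + F = 2
Gauss-Bonnet: total defect = 2*pi*chi = 4*pi; visible defects sum to (43/12)*pi


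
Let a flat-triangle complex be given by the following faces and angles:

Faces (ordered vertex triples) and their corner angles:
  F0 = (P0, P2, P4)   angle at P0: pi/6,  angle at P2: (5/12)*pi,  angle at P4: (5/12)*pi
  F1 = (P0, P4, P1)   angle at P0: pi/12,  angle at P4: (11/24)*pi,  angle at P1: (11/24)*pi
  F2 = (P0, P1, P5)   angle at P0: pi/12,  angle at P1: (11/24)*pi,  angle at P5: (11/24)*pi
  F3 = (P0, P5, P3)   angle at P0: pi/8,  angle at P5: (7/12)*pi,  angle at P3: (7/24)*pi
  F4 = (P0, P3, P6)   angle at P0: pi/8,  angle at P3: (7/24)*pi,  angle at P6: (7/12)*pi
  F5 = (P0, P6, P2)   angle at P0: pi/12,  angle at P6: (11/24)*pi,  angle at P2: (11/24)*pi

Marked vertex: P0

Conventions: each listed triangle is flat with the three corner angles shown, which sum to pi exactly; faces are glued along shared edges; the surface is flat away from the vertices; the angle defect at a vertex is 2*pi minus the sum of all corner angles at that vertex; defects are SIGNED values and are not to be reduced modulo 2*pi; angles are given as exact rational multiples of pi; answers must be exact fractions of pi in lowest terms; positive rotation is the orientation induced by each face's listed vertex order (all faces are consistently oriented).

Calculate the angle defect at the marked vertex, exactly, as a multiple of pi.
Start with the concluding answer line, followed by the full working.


Answer: defect(P0) = (4/3)*pi

Sum of corner angles at P0: (2/3)*pi
defect = 2*pi - (2/3)*pi


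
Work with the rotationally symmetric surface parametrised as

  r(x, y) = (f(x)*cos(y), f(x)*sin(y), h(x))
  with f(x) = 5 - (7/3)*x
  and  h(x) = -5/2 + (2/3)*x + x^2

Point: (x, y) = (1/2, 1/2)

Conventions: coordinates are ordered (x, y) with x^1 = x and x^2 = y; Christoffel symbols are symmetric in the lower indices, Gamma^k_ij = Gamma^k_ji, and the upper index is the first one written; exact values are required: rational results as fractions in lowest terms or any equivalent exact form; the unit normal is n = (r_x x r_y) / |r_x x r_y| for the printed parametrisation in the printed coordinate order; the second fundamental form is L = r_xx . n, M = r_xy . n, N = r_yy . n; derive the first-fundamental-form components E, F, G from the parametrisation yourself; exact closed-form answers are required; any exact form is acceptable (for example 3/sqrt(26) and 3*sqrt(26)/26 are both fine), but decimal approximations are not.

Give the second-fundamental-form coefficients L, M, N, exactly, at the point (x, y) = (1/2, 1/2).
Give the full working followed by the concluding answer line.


f = 23/6, f' = -7/3, f'' = 0, h' = 5/3, h'' = 2
E = 74/9, F = 0, G = 529/36; answer radicand W^2 = 74/9
unnormalised second-form numerators: l = -14/3, m = 0, n = 115/18; L = l/sqrt(74/9), and similarly M = m/sqrt(W^2), N = n/sqrt(W^2)

Answer: L = -7*sqrt(74)/37, M = 0, N = 115*sqrt(74)/444


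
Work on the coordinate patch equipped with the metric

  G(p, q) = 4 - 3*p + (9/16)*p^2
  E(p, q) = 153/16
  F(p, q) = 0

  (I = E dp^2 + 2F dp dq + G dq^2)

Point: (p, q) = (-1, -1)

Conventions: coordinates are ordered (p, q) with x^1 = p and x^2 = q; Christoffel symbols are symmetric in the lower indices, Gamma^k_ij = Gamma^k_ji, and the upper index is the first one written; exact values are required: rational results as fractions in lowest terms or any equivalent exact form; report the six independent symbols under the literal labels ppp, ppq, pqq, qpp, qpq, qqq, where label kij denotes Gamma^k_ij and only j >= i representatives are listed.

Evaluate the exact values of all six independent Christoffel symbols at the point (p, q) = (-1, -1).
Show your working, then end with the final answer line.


E = 153/16, F = 0, G = 121/16 at the point
E_p = 0, E_q = 0, F_p = 0, F_q = 0, G_p = -33/8, G_q = 0
EG - F^2 = 18513/256;  g^inv = (256/18513) * [[121/16, 0], [0, 153/16]]
first-kind symbols [ij,l] = (1/2)(d_i g_jl + d_j g_il - d_l g_ij): [pp,p] = E_p/2 = 0, [pp,q] = F_p - E_q/2 = 0, [pq,p] = E_q/2 = 0, [pq,q] = G_p/2 = -33/16, [qq,p] = F_q - G_p/2 = 33/16, [qq,q] = G_q/2 = 0
Gamma^p_ij = (G*[ij,p] - F*[ij,q])/(EG - F^2), Gamma^q_ij = (E*[ij,q] - F*[ij,p])/(EG - F^2)

Answer: Gamma_ppp = 0, Gamma_ppq = 0, Gamma_pqq = 11/51, Gamma_qpp = 0, Gamma_qpq = -3/11, Gamma_qqq = 0


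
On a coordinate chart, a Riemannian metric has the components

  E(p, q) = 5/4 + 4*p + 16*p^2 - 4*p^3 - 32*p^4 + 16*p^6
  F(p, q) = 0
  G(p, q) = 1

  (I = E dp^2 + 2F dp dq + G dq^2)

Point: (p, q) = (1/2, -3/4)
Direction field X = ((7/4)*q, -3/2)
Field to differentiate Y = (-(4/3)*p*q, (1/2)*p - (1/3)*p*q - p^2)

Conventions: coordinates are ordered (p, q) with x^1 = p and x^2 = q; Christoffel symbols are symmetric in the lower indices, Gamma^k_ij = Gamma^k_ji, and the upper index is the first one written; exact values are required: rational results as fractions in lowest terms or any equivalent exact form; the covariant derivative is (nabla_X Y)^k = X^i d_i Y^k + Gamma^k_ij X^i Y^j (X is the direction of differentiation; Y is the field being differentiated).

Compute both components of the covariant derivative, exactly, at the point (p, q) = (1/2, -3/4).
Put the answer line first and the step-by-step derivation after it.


Answer: (nabla_X Y)^p = -23/40, (nabla_X Y)^q = 37/64

E = 5, F = 0, G = 1 at the point
E_p = 4, E_q = 0, F_p = 0, F_q = 0, G_p = 0, G_q = 0
EG - F^2 = 5;  g^inv = (1/5) * [[1, 0], [0, 5]]
first-kind symbols [ij,l] = (1/2)(d_i g_jl + d_j g_il - d_l g_ij): [pp,p] = E_p/2 = 2, [pp,q] = F_p - E_q/2 = 0, [pq,p] = E_q/2 = 0, [pq,q] = G_p/2 = 0, [qq,p] = F_q - G_p/2 = 0, [qq,q] = G_q/2 = 0
Gamma^p_ij = (G*[ij,p] - F*[ij,q])/(EG - F^2), Gamma^q_ij = (E*[ij,q] - F*[ij,p])/(EG - F^2)
Gamma_ppp = 2/5, Gamma_ppq = 0, Gamma_pqq = 0, Gamma_qpp = 0, Gamma_qpq = 0, Gamma_qqq = 0
X = (-21/16, -3/2), Y = (1/2, 1/8) at the point


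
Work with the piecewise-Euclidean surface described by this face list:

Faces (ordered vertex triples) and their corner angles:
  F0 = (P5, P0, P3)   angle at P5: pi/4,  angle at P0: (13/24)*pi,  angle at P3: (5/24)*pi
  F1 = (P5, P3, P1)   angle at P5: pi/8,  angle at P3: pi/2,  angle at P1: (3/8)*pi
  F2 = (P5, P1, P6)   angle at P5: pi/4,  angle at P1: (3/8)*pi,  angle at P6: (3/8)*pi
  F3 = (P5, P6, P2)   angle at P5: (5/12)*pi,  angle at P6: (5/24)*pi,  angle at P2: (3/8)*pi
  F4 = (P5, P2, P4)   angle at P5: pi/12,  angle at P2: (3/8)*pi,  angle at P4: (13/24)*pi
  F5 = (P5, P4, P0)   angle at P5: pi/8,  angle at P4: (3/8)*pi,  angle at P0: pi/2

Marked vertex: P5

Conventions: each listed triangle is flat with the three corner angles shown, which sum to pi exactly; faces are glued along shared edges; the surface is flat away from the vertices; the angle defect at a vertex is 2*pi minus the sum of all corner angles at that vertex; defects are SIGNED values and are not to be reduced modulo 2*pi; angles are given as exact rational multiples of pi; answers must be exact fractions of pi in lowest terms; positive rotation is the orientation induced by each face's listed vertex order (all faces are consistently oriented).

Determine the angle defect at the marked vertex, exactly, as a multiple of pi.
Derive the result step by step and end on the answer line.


Sum of corner angles at P5: (5/4)*pi
defect = 2*pi - (5/4)*pi

Answer: defect(P5) = (3/4)*pi


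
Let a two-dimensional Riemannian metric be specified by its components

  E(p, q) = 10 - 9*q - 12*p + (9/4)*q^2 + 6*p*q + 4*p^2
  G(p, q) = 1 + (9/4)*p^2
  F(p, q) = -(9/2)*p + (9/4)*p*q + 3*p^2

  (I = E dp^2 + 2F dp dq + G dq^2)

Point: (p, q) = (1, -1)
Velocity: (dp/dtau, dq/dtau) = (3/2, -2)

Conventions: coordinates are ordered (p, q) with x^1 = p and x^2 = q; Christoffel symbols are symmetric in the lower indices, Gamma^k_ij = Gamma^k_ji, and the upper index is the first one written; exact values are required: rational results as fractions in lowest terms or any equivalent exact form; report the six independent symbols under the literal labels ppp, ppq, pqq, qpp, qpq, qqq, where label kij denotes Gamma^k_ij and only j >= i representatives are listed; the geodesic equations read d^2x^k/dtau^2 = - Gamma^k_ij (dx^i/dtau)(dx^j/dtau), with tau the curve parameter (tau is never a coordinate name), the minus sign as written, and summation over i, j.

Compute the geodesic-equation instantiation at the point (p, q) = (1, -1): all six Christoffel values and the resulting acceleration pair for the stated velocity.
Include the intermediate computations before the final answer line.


E = 29/4, F = -15/4, G = 13/4 at the point
E_p = -10, E_q = -15/2, F_p = -3/4, F_q = 9/4, G_p = 9/2, G_q = 0
EG - F^2 = 19/2;  g^inv = (2/19) * [[13/4, 15/4], [15/4, 29/4]]
first-kind symbols [ij,l] = (1/2)(d_i g_jl + d_j g_il - d_l g_ij): [pp,p] = E_p/2 = -5, [pp,q] = F_p - E_q/2 = 3, [pq,p] = E_q/2 = -15/4, [pq,q] = G_p/2 = 9/4, [qq,p] = F_q - G_p/2 = 0, [qq,q] = G_q/2 = 0
Gamma^p_ij = (G*[ij,p] - F*[ij,q])/(EG - F^2), Gamma^q_ij = (E*[ij,q] - F*[ij,p])/(EG - F^2)
Gamma_ppp = -10/19, Gamma_ppq = -15/38, Gamma_pqq = 0, Gamma_qpp = 6/19, Gamma_qpq = 9/38, Gamma_qqq = 0
d^2p/dtau^2 = -(Gamma_ppp*(3/2)^2 + 2*Gamma_ppq*(3/2)*(-2) + Gamma_pqq*(-2)^2) = -45/38
d^2q/dtau^2 = -(Gamma_qpp*(3/2)^2 + 2*Gamma_qpq*(3/2)*(-2) + Gamma_qqq*(-2)^2) = 27/38

Answer: Gamma_ppp = -10/19, Gamma_ppq = -15/38, Gamma_pqq = 0, Gamma_qpp = 6/19, Gamma_qpq = 9/38, Gamma_qqq = 0; accelerations (d^2p/dtau^2, d^2q/dtau^2) = (-45/38, 27/38)


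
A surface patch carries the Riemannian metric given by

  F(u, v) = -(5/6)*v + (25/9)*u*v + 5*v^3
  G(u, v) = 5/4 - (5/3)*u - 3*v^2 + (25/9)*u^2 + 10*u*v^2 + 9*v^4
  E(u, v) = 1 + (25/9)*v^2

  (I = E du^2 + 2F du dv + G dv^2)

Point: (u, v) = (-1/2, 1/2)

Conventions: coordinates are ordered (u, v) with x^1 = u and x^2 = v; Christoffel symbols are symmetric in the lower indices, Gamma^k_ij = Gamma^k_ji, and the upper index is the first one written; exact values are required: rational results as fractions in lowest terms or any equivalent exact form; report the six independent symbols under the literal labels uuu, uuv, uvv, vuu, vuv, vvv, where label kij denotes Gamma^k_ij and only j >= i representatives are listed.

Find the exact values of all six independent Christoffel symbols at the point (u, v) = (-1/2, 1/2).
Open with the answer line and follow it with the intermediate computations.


Answer: Gamma_uuu = 0, Gamma_uuv = 200/293, Gamma_uvv = 360/293, Gamma_vuu = 0, Gamma_vuv = -140/293, Gamma_vvv = -252/293

E = 61/36, F = -35/72, G = 193/144 at the point
E_u = 0, E_v = 25/9, F_u = 25/18, F_v = 55/36, G_u = -35/18, G_v = -7/2
EG - F^2 = 293/144;  g^inv = (144/293) * [[193/144, 35/72], [35/72, 61/36]]
first-kind symbols [ij,l] = (1/2)(d_i g_jl + d_j g_il - d_l g_ij): [uu,u] = E_u/2 = 0, [uu,v] = F_u - E_v/2 = 0, [uv,u] = E_v/2 = 25/18, [uv,v] = G_u/2 = -35/36, [vv,u] = F_v - G_u/2 = 5/2, [vv,v] = G_v/2 = -7/4
Gamma^u_ij = (G*[ij,u] - F*[ij,v])/(EG - F^2), Gamma^v_ij = (E*[ij,v] - F*[ij,u])/(EG - F^2)


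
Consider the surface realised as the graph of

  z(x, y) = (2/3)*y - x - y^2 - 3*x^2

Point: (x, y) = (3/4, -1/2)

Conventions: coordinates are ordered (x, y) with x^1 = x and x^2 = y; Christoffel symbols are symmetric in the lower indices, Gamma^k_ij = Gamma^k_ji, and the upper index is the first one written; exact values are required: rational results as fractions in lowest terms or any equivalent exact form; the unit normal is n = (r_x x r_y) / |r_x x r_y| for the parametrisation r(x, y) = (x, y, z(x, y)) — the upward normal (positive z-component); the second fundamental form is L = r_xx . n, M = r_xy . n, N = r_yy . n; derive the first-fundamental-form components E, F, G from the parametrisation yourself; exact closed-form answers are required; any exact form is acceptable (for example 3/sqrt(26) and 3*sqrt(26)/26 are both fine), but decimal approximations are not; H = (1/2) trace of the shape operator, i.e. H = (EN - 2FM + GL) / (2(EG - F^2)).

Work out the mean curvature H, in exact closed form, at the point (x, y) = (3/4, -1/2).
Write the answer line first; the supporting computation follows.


Answer: H = -1314/6125

z_x = -11/2, z_y = 5/3, z_xx = -6, z_xy = 0, z_yy = -2
E = 125/4, F = -55/6, G = 34/9; answer radicand W^2 = 1225/36
unnormalised second-form numerators: l = -6, m = 0, n = -2; L = l/sqrt(1225/36), and similarly M = m/sqrt(W^2), N = n/sqrt(W^2)
H = (E*n - 2*F*m + G*l) / (2*(EG - F^2)*sqrt(W^2)); E*n - 2*F*m + G*l = -511/6, EG - F^2 = 1225/36, so H = (-219/175)/sqrt(1225/36)


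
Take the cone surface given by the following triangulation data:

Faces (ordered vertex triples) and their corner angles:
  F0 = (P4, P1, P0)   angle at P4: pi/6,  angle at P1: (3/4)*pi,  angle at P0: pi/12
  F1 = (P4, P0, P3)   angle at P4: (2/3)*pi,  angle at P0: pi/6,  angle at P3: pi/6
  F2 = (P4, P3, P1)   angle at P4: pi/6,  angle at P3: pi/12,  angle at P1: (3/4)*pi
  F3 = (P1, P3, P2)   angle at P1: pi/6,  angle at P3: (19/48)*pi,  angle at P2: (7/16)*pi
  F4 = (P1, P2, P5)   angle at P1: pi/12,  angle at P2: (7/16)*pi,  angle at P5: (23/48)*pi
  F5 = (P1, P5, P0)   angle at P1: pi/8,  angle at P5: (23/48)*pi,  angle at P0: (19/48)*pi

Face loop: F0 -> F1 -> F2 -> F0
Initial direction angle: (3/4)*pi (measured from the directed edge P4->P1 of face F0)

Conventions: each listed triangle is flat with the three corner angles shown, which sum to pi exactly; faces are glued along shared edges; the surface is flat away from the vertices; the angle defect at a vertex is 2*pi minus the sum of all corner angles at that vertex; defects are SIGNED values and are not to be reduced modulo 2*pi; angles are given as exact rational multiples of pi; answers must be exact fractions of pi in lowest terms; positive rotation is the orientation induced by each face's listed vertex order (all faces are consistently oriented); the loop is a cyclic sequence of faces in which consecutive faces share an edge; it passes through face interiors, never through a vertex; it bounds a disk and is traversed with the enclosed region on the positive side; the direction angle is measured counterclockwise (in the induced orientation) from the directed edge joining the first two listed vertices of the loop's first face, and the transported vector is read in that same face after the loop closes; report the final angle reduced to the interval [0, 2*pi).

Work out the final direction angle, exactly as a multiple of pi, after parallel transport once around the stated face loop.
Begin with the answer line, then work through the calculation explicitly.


Answer: final direction angle = (7/4)*pi

enclosed vertex P4: corner angles sum to pi, defect = 2*pi - pi = pi
the final direction is the initial angle plus the enclosed defects, taken mod 2*pi in the induced orientation
final angle = (3/4)*pi + pi = (7/4)*pi (mod 2*pi)


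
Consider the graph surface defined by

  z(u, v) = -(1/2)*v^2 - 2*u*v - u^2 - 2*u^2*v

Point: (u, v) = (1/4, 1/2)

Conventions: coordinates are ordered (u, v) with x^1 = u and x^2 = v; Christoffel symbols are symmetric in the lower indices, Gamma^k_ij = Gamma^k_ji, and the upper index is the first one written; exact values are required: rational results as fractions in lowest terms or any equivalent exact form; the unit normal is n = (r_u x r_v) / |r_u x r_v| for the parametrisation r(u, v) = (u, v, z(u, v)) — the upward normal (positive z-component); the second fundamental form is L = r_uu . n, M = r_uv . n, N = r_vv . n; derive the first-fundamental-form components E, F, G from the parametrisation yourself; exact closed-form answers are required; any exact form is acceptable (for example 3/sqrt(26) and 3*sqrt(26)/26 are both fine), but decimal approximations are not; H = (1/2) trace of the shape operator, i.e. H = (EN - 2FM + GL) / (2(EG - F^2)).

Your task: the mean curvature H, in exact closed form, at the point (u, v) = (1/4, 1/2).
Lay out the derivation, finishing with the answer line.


z_u = -2, z_v = -9/8, z_uu = -4, z_uv = -3, z_vv = -1
E = 5, F = 9/4, G = 145/64; answer radicand W^2 = 401/64
unnormalised second-form numerators: l = -4, m = -3, n = -1; L = l/sqrt(401/64), and similarly M = m/sqrt(W^2), N = n/sqrt(W^2)
H = (E*n - 2*F*m + G*l) / (2*(EG - F^2)*sqrt(W^2)); E*n - 2*F*m + G*l = -9/16, EG - F^2 = 401/64, so H = (-18/401)/sqrt(401/64)

Answer: H = -144*sqrt(401)/160801


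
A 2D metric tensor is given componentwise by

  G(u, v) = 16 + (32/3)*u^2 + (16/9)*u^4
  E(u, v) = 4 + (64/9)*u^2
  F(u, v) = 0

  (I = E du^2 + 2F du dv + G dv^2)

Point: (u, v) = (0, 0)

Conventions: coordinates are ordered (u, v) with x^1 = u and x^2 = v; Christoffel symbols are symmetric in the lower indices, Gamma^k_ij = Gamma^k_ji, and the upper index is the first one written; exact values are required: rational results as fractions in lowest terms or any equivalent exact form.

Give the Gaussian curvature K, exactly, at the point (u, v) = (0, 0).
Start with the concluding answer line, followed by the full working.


Answer: K = -1/6

E = 4, F = 0, G = 16, EG - F^2 = 64 at the point
E_u = 0, E_v = 0, F_u = 0, F_v = 0, G_u = 0, G_v = 0
E_vv = 0, F_uv = 0, G_uu = 64/3
Brioschi: K = (det M1 - det M2) / (EG - F^2)^2 with the standard first/second-derivative matrices M1, M2.
M1 = [[-E_vv/2 + F_uv - G_uu/2, E_u/2, F_u - E_v/2], [F_v - G_u/2, E, F], [G_v/2, F, G]] = [[-32/3, 0, 0], [0, 4, 0], [0, 0, 16]]; det M1 = -2048/3
M2 = [[0, E_v/2, G_u/2], [E_v/2, E, F], [G_u/2, F, G]] = [[0, 0, 0], [0, 4, 0], [0, 0, 16]]; det M2 = 0
det M1 - det M2 = -2048/3; K = -2048/3 / (64)^2 = -1/6


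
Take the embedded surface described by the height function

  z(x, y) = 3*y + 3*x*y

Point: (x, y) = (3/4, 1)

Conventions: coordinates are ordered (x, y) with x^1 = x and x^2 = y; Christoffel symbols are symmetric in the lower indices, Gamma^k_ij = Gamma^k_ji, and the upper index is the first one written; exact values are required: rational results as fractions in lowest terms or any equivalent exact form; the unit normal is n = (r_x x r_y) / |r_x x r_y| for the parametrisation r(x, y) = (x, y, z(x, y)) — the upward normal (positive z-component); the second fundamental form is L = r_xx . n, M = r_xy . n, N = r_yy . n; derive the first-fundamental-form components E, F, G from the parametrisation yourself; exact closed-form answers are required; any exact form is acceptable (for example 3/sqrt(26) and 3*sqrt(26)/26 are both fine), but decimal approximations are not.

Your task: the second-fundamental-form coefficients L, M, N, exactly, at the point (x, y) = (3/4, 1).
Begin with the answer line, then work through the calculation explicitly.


Answer: L = 0, M = 12*sqrt(601)/601, N = 0

z_x = 3, z_y = 21/4, z_xx = 0, z_xy = 3, z_yy = 0
E = 10, F = 63/4, G = 457/16; answer radicand W^2 = 601/16
unnormalised second-form numerators: l = 0, m = 3, n = 0; L = l/sqrt(601/16), and similarly M = m/sqrt(W^2), N = n/sqrt(W^2)
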